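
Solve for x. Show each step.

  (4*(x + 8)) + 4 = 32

Step 1. [(4*(x + 8)) + 4 = 32] 4 | LHS and 4 | 32: pull 4 out. So factor: (x + 8) + 1 = 8.
Step 2. [(x + 8) + 1 = 8] the outer +1 inverts by subtracting 1 ⇒ sub: x + 8 = 7.
Step 3. [x + 8 = 7] subtract 8: x sits inside (… + 8), so sub: x = -1.

Answer: x ∈ {-1}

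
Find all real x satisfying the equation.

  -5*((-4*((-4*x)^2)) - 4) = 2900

Step 1. [-5*((-4*((-4*x)^2)) - 4) = 2900] divide by the outer -5, so div: (-4*((-4*x)^2)) - 4 = -580.
Step 2. [(-4*((-4*x)^2)) - 4 = -580] the outer -4 inverts by adding 4. So sub: -4*((-4*x)^2) = -576.
Step 3. [-4*((-4*x)^2) = -576] -4·(inner) — divide through by -4 ⇒ div: (-4*x)^2 = 144.
Step 4. [(-4*x)^2 = 144] LHS squared, RHS 144 ≥ 0: apply √ (±). So sqrt: -4*x = 12 or -12.
Step 5. [-4*x = 12 or -12] -4 out front; divide by -4. So div: x = -3 or 3.

Answer: x ∈ {-3, 3}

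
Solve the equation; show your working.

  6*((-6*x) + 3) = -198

Step 1. [6*((-6*x) + 3) = -198] 6 out front; divide by 6 ⇒ div: (-6*x) + 3 = -33.
Step 2. [(-6*x) + 3 = -33] 3 comes off first (subtract 3). So sub: -6*x = -36.
Step 3. [-6*x = -36] divide by the outer -6 ⇒ div: x = 6.

Answer: x ∈ {6}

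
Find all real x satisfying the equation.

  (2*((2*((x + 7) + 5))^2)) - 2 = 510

Step 1. [(2*((2*((x + 7) + 5))^2)) - 2 = 510] common factor 2 (LHS and 510) — divide through ⇒ factor: ((2*((x + 7) + 5))^2) - 1 = 255.
Step 2. [((2*((x + 7) + 5))^2) - 1 = 255] peel the -1: add 1 from each side, so sub: (2*((x + 7) + 5))^2 = 256.
Step 3. [(2*((x + 7) + 5))^2 = 256] LHS squared, RHS 256 ≥ 0: apply √ (±). So sqrt: 2*((x + 7) + 5) = 16 or -16.
Step 4. [2*((x + 7) + 5) = 16 or -16] divide by the outer 2, so div: (x + 7) + 5 = 8 or -8.
Step 5. [(x + 7) + 5 = 8 or -8] +5 is outermost — subtract 5 both sides ⇒ sub: x + 7 = 3 or -13.
Step 6. [x + 7 = 3 or -13] the outer +7 inverts by subtracting 7, so sub: x = -4 or -20.

Answer: x ∈ {-20, -4}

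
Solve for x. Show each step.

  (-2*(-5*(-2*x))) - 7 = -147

Step 1. [(-2*(-5*(-2*x))) - 7 = -147] the outer -7 inverts by adding 7 ⇒ sub: -2*(-5*(-2*x)) = -140.
Step 2. [-2*(-5*(-2*x)) = -140] divide by the outer -2. So div: -5*(-2*x) = 70.
Step 3. [-5*(-2*x) = 70] -5·(inner) — divide through by -5 ⇒ div: -2*x = -14.
Step 4. [-2*x = -14] leading coefficient -2: divide by -2 ⇒ div: x = 7.

Answer: x ∈ {7}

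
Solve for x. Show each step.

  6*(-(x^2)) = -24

Step 1. [6*(-(x^2)) = -24] LHS = 6·(…); ÷6 both sides. So div: -(x^2) = -4.
Step 2. [-(x^2) = -4] LHS negated; negate both sides. So neg: x^2 = 4.
Step 3. [x^2 = 4] √ both sides: 4 ≥ 0 gives two branches ⇒ sqrt: x = 2 or -2.

Answer: x ∈ {-2, 2}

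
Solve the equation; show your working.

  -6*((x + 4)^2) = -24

Step 1. [-6*((x + 4)^2) = -24] -6 out front; divide by -6 ⇒ div: (x + 4)^2 = 4.
Step 2. [(x + 4)^2 = 4] 4 ≥ 0, LHS is (·)² — take ±√, so sqrt: x + 4 = 2 or -2.
Step 3. [x + 4 = 2 or -2] +4 is outermost — subtract 4 both sides, so sub: x = -2 or -6.

Answer: x ∈ {-6, -2}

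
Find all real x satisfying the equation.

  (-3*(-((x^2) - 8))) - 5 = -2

Step 1. [(-3*(-((x^2) - 8))) - 5 = -2] peel the -5: add 5 from each side, so sub: -3*(-((x^2) - 8)) = 3.
Step 2. [-3*(-((x^2) - 8)) = 3] -3 out front; divide by -3, so div: -((x^2) - 8) = -1.
Step 3. [-((x^2) - 8) = -1] leading − — multiply by −1, so neg: (x^2) - 8 = 1.
Step 4. [(x^2) - 8 = 1] the outer -8 inverts by adding 8 ⇒ sub: x^2 = 9.
Step 5. [x^2 = 9] LHS squared, RHS 9 ≥ 0: apply √ (±). So sqrt: x = 3 or -3.

Answer: x ∈ {-3, 3}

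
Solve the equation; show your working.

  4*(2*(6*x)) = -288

Step 1. [4*(2*(6*x)) = -288] leading coefficient 4: divide by 4. So div: 2*(6*x) = -72.
Step 2. [2*(6*x) = -72] 2 out front; divide by 2, so div: 6*x = -36.
Step 3. [6*x = -36] leading coefficient 6: divide by 6, so div: x = -6.

Answer: x ∈ {-6}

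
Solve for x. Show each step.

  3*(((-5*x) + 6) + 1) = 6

Step 1. [3*(((-5*x) + 6) + 1) = 6] 3·(inner) — divide through by 3 ⇒ div: ((-5*x) + 6) + 1 = 2.
Step 2. [((-5*x) + 6) + 1 = 2] +1 is outermost — subtract 1 both sides, so sub: (-5*x) + 6 = 1.
Step 3. [(-5*x) + 6 = 1] peel the +6: subtract 6 from each side. So sub: -5*x = -5.
Step 4. [-5*x = -5] -5·(inner) — divide through by -5 ⇒ div: x = 1.

Answer: x ∈ {1}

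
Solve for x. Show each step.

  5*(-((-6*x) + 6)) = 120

Step 1. [5*(-((-6*x) + 6)) = 120] divide by the outer 5. So div: -((-6*x) + 6) = 24.
Step 2. [-((-6*x) + 6) = 24] LHS negated; negate both sides, so neg: (-6*x) + 6 = -24.
Step 3. [(-6*x) + 6 = -24] -6 | LHS and -6 | -24: pull -6 out ⇒ factor: x - 1 = 4.
Step 4. [x - 1 = 4] add 1: x sits inside (… - 1). So sub: x = 5.

Answer: x ∈ {5}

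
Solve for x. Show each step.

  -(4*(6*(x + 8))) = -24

Step 1. [-(4*(6*(x + 8))) = -24] LHS negated; negate both sides, so neg: 4*(6*(x + 8)) = 24.
Step 2. [4*(6*(x + 8)) = 24] divide by the outer 4, so div: 6*(x + 8) = 6.
Step 3. [6*(x + 8) = 6] leading coefficient 6: divide by 6, so div: x + 8 = 1.
Step 4. [x + 8 = 1] subtract 8: x sits inside (… + 8), so sub: x = -7.

Answer: x ∈ {-7}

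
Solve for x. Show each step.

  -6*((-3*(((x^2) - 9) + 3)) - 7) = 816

Step 1. [-6*((-3*(((x^2) - 9) + 3)) - 7) = 816] -6·(inner) — divide through by -6, so div: (-3*(((x^2) - 9) + 3)) - 7 = -136.
Step 2. [(-3*(((x^2) - 9) + 3)) - 7 = -136] 7 comes off first (add 7). So sub: -3*(((x^2) - 9) + 3) = -129.
Step 3. [-3*(((x^2) - 9) + 3) = -129] -3·(inner) — divide through by -3 ⇒ div: ((x^2) - 9) + 3 = 43.
Step 4. [((x^2) - 9) + 3 = 43] peel the +3: subtract 3 from each side, so sub: (x^2) - 9 = 40.
Step 5. [(x^2) - 9 = 40] the outer -9 inverts by adding 9, so sub: x^2 = 49.
Step 6. [x^2 = 49] LHS squared, RHS 49 ≥ 0: apply √ (±), so sqrt: x = 7 or -7.

Answer: x ∈ {-7, 7}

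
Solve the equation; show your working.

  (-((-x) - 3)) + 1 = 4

Step 1. [(-((-x) - 3)) + 1 = 4] +1 is outermost — subtract 1 both sides ⇒ sub: -((-x) - 3) = 3.
Step 2. [-((-x) - 3) = 3] LHS negated; negate both sides, so neg: (-x) - 3 = -3.
Step 3. [(-x) - 3 = -3] 3 comes off first (add 3), so sub: -x = 0.
Step 4. [-x = 0] leading − — multiply by −1, so neg: x = 0.

Answer: x ∈ {0}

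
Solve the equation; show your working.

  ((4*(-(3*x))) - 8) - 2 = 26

Step 1. [((4*(-(3*x))) - 8) - 2 = 26] -2 is outermost — add 2 both sides ⇒ sub: (4*(-(3*x))) - 8 = 28.
Step 2. [(4*(-(3*x))) - 8 = 28] common factor 4 (LHS and 28) — divide through, so factor: (-(3*x)) - 2 = 7.
Step 3. [(-(3*x)) - 2 = 7] the outer -2 inverts by adding 2. So sub: -(3*x) = 9.
Step 4. [-(3*x) = 9] flip signs both sides, so neg: 3*x = -9.
Step 5. [3*x = -9] divide by the outer 3 ⇒ div: x = -3.

Answer: x ∈ {-3}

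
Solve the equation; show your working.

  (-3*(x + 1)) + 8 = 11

Step 1. [(-3*(x + 1)) + 8 = 11] the outer +8 inverts by subtracting 8, so sub: -3*(x + 1) = 3.
Step 2. [-3*(x + 1) = 3] -3·(inner) — divide through by -3, so div: x + 1 = -1.
Step 3. [x + 1 = -1] +1 is outermost — subtract 1 both sides. So sub: x = -2.

Answer: x ∈ {-2}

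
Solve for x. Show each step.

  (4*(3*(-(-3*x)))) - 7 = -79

Step 1. [(4*(3*(-(-3*x)))) - 7 = -79] 7 comes off first (add 7). So sub: 4*(3*(-(-3*x))) = -72.
Step 2. [4*(3*(-(-3*x))) = -72] divide by the outer 4, so div: 3*(-(-3*x)) = -18.
Step 3. [3*(-(-3*x)) = -18] LHS = 3·(…); ÷3 both sides, so div: -(-3*x) = -6.
Step 4. [-(-3*x) = -6] flip signs both sides. So neg: -3*x = 6.
Step 5. [-3*x = 6] divide by the outer -3 ⇒ div: x = -2.

Answer: x ∈ {-2}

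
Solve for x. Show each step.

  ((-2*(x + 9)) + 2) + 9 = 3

Step 1. [((-2*(x + 9)) + 2) + 9 = 3] subtract 9: x sits inside (… + 9). So sub: (-2*(x + 9)) + 2 = -6.
Step 2. [(-2*(x + 9)) + 2 = -6] 2 comes off first (subtract 2). So sub: -2*(x + 9) = -8.
Step 3. [-2*(x + 9) = -8] -2·(inner) — divide through by -2. So div: x + 9 = 4.
Step 4. [x + 9 = 4] subtract 9: x sits inside (… + 9), so sub: x = -5.

Answer: x ∈ {-5}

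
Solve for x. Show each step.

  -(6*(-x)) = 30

Step 1. [-(6*(-x)) = 30] LHS negated; negate both sides ⇒ neg: 6*(-x) = -30.
Step 2. [6*(-x) = -30] 6·(inner) — divide through by 6. So div: -x = -5.
Step 3. [-x = -5] LHS negated; negate both sides, so neg: x = 5.

Answer: x ∈ {5}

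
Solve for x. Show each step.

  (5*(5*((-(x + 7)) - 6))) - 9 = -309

Step 1. [(5*(5*((-(x + 7)) - 6))) - 9 = -309] the outer -9 inverts by adding 9, so sub: 5*(5*((-(x + 7)) - 6)) = -300.
Step 2. [5*(5*((-(x + 7)) - 6)) = -300] leading coefficient 5: divide by 5. So div: 5*((-(x + 7)) - 6) = -60.
Step 3. [5*((-(x + 7)) - 6) = -60] 5 out front; divide by 5, so div: (-(x + 7)) - 6 = -12.
Step 4. [(-(x + 7)) - 6 = -12] peel the -6: add 6 from each side, so sub: -(x + 7) = -6.
Step 5. [-(x + 7) = -6] LHS negated; negate both sides. So neg: x + 7 = 6.
Step 6. [x + 7 = 6] peel the +7: subtract 7 from each side ⇒ sub: x = -1.

Answer: x ∈ {-1}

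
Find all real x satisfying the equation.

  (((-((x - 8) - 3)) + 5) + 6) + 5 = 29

Step 1. [(((-((x - 8) - 3)) + 5) + 6) + 5 = 29] 5 comes off first (subtract 5). So sub: ((-((x - 8) - 3)) + 5) + 6 = 24.
Step 2. [((-((x - 8) - 3)) + 5) + 6 = 24] +6 is outermost — subtract 6 both sides, so sub: (-((x - 8) - 3)) + 5 = 18.
Step 3. [(-((x - 8) - 3)) + 5 = 18] peel the +5: subtract 5 from each side ⇒ sub: -((x - 8) - 3) = 13.
Step 4. [-((x - 8) - 3) = 13] leading − — multiply by −1 ⇒ neg: (x - 8) - 3 = -13.
Step 5. [(x - 8) - 3 = -13] 3 comes off first (add 3), so sub: x - 8 = -10.
Step 6. [x - 8 = -10] -8 is outermost — add 8 both sides, so sub: x = -2.

Answer: x ∈ {-2}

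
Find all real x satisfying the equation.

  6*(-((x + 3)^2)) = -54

Step 1. [6*(-((x + 3)^2)) = -54] divide by the outer 6. So div: -((x + 3)^2) = -9.
Step 2. [-((x + 3)^2) = -9] leading − — multiply by −1, so neg: (x + 3)^2 = 9.
Step 3. [(x + 3)^2 = 9] √ both sides: 9 ≥ 0 gives two branches. So sqrt: x + 3 = 3 or -3.
Step 4. [x + 3 = 3 or -3] subtract 3: x sits inside (… + 3) ⇒ sub: x = 0 or -6.

Answer: x ∈ {-6, 0}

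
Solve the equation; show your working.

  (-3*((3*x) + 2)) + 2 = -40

Step 1. [(-3*((3*x) + 2)) + 2 = -40] peel the +2: subtract 2 from each side, so sub: -3*((3*x) + 2) = -42.
Step 2. [-3*((3*x) + 2) = -42] leading coefficient -3: divide by -3, so div: (3*x) + 2 = 14.
Step 3. [(3*x) + 2 = 14] the outer +2 inverts by subtracting 2. So sub: 3*x = 12.
Step 4. [3*x = 12] 3 out front; divide by 3 ⇒ div: x = 4.

Answer: x ∈ {4}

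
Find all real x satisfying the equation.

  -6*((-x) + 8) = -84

Step 1. [-6*((-x) + 8) = -84] LHS = -6·(…); ÷-6 both sides, so div: (-x) + 8 = 14.
Step 2. [(-x) + 8 = 14] +8 is outermost — subtract 8 both sides, so sub: -x = 6.
Step 3. [-x = 6] LHS negated; negate both sides ⇒ neg: x = -6.

Answer: x ∈ {-6}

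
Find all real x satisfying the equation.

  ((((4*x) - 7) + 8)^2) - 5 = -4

Step 1. [((((4*x) - 7) + 8)^2) - 5 = -4] add 5: x sits inside (… - 5) ⇒ sub: (((4*x) - 7) + 8)^2 = 1.
Step 2. [(((4*x) - 7) + 8)^2 = 1] LHS squared, RHS 1 ≥ 0: apply √ (±) ⇒ sqrt: ((4*x) - 7) + 8 = 1 or -1.
Step 3. [((4*x) - 7) + 8 = 1 or -1] peel the +8: subtract 8 from each side ⇒ sub: (4*x) - 7 = -7 or -9.
Step 4. [(4*x) - 7 = -7 or -9] the outer -7 inverts by adding 7. So sub: 4*x = 0 or -2.
Step 5. [4*x = 0 or -2] divide by the outer 4, so div: x = 0 or -1/2.

Answer: x ∈ {-1/2, 0}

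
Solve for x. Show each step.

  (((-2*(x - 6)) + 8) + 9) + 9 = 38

Step 1. [(((-2*(x - 6)) + 8) + 9) + 9 = 38] subtract 9: x sits inside (… + 9), so sub: ((-2*(x - 6)) + 8) + 9 = 29.
Step 2. [((-2*(x - 6)) + 8) + 9 = 29] the outer +9 inverts by subtracting 9, so sub: (-2*(x - 6)) + 8 = 20.
Step 3. [(-2*(x - 6)) + 8 = 20] -2 divides every term; factor it out, so factor: (x - 6) - 4 = -10.
Step 4. [(x - 6) - 4 = -10] 4 comes off first (add 4). So sub: x - 6 = -6.
Step 5. [x - 6 = -6] peel the -6: add 6 from each side. So sub: x = 0.

Answer: x ∈ {0}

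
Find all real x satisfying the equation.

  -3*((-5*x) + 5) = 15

Step 1. [-3*((-5*x) + 5) = 15] divide by the outer -3 ⇒ div: (-5*x) + 5 = -5.
Step 2. [(-5*x) + 5 = -5] the outer +5 inverts by subtracting 5. So sub: -5*x = -10.
Step 3. [-5*x = -10] -5 out front; divide by -5 ⇒ div: x = 2.

Answer: x ∈ {2}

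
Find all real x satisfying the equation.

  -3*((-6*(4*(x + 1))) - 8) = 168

Step 1. [-3*((-6*(4*(x + 1))) - 8) = 168] -3 out front; divide by -3 ⇒ div: (-6*(4*(x + 1))) - 8 = -56.
Step 2. [(-6*(4*(x + 1))) - 8 = -56] the outer -8 inverts by adding 8, so sub: -6*(4*(x + 1)) = -48.
Step 3. [-6*(4*(x + 1)) = -48] leading coefficient -6: divide by -6. So div: 4*(x + 1) = 8.
Step 4. [4*(x + 1) = 8] 4·(inner) — divide through by 4, so div: x + 1 = 2.
Step 5. [x + 1 = 2] subtract 1: x sits inside (… + 1). So sub: x = 1.

Answer: x ∈ {1}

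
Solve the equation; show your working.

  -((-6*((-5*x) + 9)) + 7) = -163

Step 1. [-((-6*((-5*x) + 9)) + 7) = -163] flip signs both sides. So neg: (-6*((-5*x) + 9)) + 7 = 163.
Step 2. [(-6*((-5*x) + 9)) + 7 = 163] peel the +7: subtract 7 from each side, so sub: -6*((-5*x) + 9) = 156.
Step 3. [-6*((-5*x) + 9) = 156] divide by the outer -6, so div: (-5*x) + 9 = -26.
Step 4. [(-5*x) + 9 = -26] +9 is outermost — subtract 9 both sides. So sub: -5*x = -35.
Step 5. [-5*x = -35] LHS = -5·(…); ÷-5 both sides, so div: x = 7.

Answer: x ∈ {7}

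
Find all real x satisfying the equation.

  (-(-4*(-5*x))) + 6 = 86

Step 1. [(-(-4*(-5*x))) + 6 = 86] subtract 6: x sits inside (… + 6) ⇒ sub: -(-4*(-5*x)) = 80.
Step 2. [-(-4*(-5*x)) = 80] leading − — multiply by −1. So neg: -4*(-5*x) = -80.
Step 3. [-4*(-5*x) = -80] -4 out front; divide by -4, so div: -5*x = 20.
Step 4. [-5*x = 20] divide by the outer -5 ⇒ div: x = -4.

Answer: x ∈ {-4}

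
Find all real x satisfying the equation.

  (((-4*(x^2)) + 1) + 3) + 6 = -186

Step 1. [(((-4*(x^2)) + 1) + 3) + 6 = -186] the outer +6 inverts by subtracting 6. So sub: ((-4*(x^2)) + 1) + 3 = -192.
Step 2. [((-4*(x^2)) + 1) + 3 = -192] peel the +3: subtract 3 from each side, so sub: (-4*(x^2)) + 1 = -195.
Step 3. [(-4*(x^2)) + 1 = -195] 1 comes off first (subtract 1), so sub: -4*(x^2) = -196.
Step 4. [-4*(x^2) = -196] LHS = -4·(…); ÷-4 both sides ⇒ div: x^2 = 49.
Step 5. [x^2 = 49] LHS squared, RHS 49 ≥ 0: apply √ (±) ⇒ sqrt: x = 7 or -7.

Answer: x ∈ {-7, 7}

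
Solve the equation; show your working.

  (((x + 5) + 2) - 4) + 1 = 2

Step 1. [(((x + 5) + 2) - 4) + 1 = 2] peel the +1: subtract 1 from each side ⇒ sub: ((x + 5) + 2) - 4 = 1.
Step 2. [((x + 5) + 2) - 4 = 1] the outer -4 inverts by adding 4. So sub: (x + 5) + 2 = 5.
Step 3. [(x + 5) + 2 = 5] the outer +2 inverts by subtracting 2, so sub: x + 5 = 3.
Step 4. [x + 5 = 3] subtract 5: x sits inside (… + 5). So sub: x = -2.

Answer: x ∈ {-2}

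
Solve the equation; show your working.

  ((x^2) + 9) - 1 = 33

Step 1. [((x^2) + 9) - 1 = 33] add 1: x sits inside (… - 1) ⇒ sub: (x^2) + 9 = 34.
Step 2. [(x^2) + 9 = 34] 9 comes off first (subtract 9). So sub: x^2 = 25.
Step 3. [x^2 = 25] √ both sides: 25 ≥ 0 gives two branches ⇒ sqrt: x = 5 or -5.

Answer: x ∈ {-5, 5}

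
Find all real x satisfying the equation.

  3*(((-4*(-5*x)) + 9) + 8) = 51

Step 1. [3*(((-4*(-5*x)) + 9) + 8) = 51] leading coefficient 3: divide by 3, so div: ((-4*(-5*x)) + 9) + 8 = 17.
Step 2. [((-4*(-5*x)) + 9) + 8 = 17] the outer +8 inverts by subtracting 8, so sub: (-4*(-5*x)) + 9 = 9.
Step 3. [(-4*(-5*x)) + 9 = 9] the outer +9 inverts by subtracting 9. So sub: -4*(-5*x) = 0.
Step 4. [-4*(-5*x) = 0] divide by the outer -4. So div: -5*x = 0.
Step 5. [-5*x = 0] leading coefficient -5: divide by -5 ⇒ div: x = 0.

Answer: x ∈ {0}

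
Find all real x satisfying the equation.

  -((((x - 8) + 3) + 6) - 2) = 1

Step 1. [-((((x - 8) + 3) + 6) - 2) = 1] leading − — multiply by −1 ⇒ neg: (((x - 8) + 3) + 6) - 2 = -1.
Step 2. [(((x - 8) + 3) + 6) - 2 = -1] 2 comes off first (add 2), so sub: ((x - 8) + 3) + 6 = 1.
Step 3. [((x - 8) + 3) + 6 = 1] the outer +6 inverts by subtracting 6 ⇒ sub: (x - 8) + 3 = -5.
Step 4. [(x - 8) + 3 = -5] subtract 3: x sits inside (… + 3), so sub: x - 8 = -8.
Step 5. [x - 8 = -8] peel the -8: add 8 from each side, so sub: x = 0.

Answer: x ∈ {0}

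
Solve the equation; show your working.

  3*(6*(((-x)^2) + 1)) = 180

Step 1. [3*(6*(((-x)^2) + 1)) = 180] 3·(inner) — divide through by 3, so div: 6*(((-x)^2) + 1) = 60.
Step 2. [6*(((-x)^2) + 1) = 60] divide by the outer 6, so div: ((-x)^2) + 1 = 10.
Step 3. [((-x)^2) + 1 = 10] the outer +1 inverts by subtracting 1 ⇒ sub: (-x)^2 = 9.
Step 4. [(-x)^2 = 9] LHS squared, RHS 9 ≥ 0: apply √ (±) ⇒ sqrt: -x = 3 or -3.
Step 5. [-x = 3 or -3] flip signs both sides, so neg: x = -3 or 3.

Answer: x ∈ {-3, 3}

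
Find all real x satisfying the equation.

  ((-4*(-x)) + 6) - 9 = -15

Step 1. [((-4*(-x)) + 6) - 9 = -15] -9 is outermost — add 9 both sides, so sub: (-4*(-x)) + 6 = -6.
Step 2. [(-4*(-x)) + 6 = -6] subtract 6: x sits inside (… + 6), so sub: -4*(-x) = -12.
Step 3. [-4*(-x) = -12] LHS = -4·(…); ÷-4 both sides. So div: -x = 3.
Step 4. [-x = 3] flip signs both sides. So neg: x = -3.

Answer: x ∈ {-3}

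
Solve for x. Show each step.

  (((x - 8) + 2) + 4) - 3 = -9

Step 1. [(((x - 8) + 2) + 4) - 3 = -9] -3 is outermost — add 3 both sides, so sub: ((x - 8) + 2) + 4 = -6.
Step 2. [((x - 8) + 2) + 4 = -6] peel the +4: subtract 4 from each side, so sub: (x - 8) + 2 = -10.
Step 3. [(x - 8) + 2 = -10] peel the +2: subtract 2 from each side, so sub: x - 8 = -12.
Step 4. [x - 8 = -12] -8 is outermost — add 8 both sides ⇒ sub: x = -4.

Answer: x ∈ {-4}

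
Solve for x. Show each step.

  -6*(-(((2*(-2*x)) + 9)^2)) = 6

Step 1. [-6*(-(((2*(-2*x)) + 9)^2)) = 6] -6 out front; divide by -6. So div: -(((2*(-2*x)) + 9)^2) = -1.
Step 2. [-(((2*(-2*x)) + 9)^2) = -1] flip signs both sides, so neg: ((2*(-2*x)) + 9)^2 = 1.
Step 3. [((2*(-2*x)) + 9)^2 = 1] LHS squared, RHS 1 ≥ 0: apply √ (±) ⇒ sqrt: (2*(-2*x)) + 9 = 1 or -1.
Step 4. [(2*(-2*x)) + 9 = 1 or -1] peel the +9: subtract 9 from each side. So sub: 2*(-2*x) = -8 or -10.
Step 5. [2*(-2*x) = -8 or -10] 2 out front; divide by 2 ⇒ div: -2*x = -4 or -5.
Step 6. [-2*x = -4 or -5] leading coefficient -2: divide by -2. So div: x = 2 or 5/2.

Answer: x ∈ {2, 5/2}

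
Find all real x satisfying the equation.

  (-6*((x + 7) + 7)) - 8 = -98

Step 1. [(-6*((x + 7) + 7)) - 8 = -98] the outer -8 inverts by adding 8 ⇒ sub: -6*((x + 7) + 7) = -90.
Step 2. [-6*((x + 7) + 7) = -90] LHS = -6·(…); ÷-6 both sides, so div: (x + 7) + 7 = 15.
Step 3. [(x + 7) + 7 = 15] 7 comes off first (subtract 7) ⇒ sub: x + 7 = 8.
Step 4. [x + 7 = 8] +7 is outermost — subtract 7 both sides. So sub: x = 1.

Answer: x ∈ {1}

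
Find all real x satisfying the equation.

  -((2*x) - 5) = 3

Step 1. [-((2*x) - 5) = 3] flip signs both sides ⇒ neg: (2*x) - 5 = -3.
Step 2. [(2*x) - 5 = -3] peel the -5: add 5 from each side ⇒ sub: 2*x = 2.
Step 3. [2*x = 2] 2·(inner) — divide through by 2. So div: x = 1.

Answer: x ∈ {1}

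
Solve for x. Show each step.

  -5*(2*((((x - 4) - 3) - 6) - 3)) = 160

Step 1. [-5*(2*((((x - 4) - 3) - 6) - 3)) = 160] leading coefficient -5: divide by -5, so div: 2*((((x - 4) - 3) - 6) - 3) = -32.
Step 2. [2*((((x - 4) - 3) - 6) - 3) = -32] 2·(inner) — divide through by 2. So div: (((x - 4) - 3) - 6) - 3 = -16.
Step 3. [(((x - 4) - 3) - 6) - 3 = -16] 3 comes off first (add 3), so sub: ((x - 4) - 3) - 6 = -13.
Step 4. [((x - 4) - 3) - 6 = -13] peel the -6: add 6 from each side ⇒ sub: (x - 4) - 3 = -7.
Step 5. [(x - 4) - 3 = -7] peel the -3: add 3 from each side. So sub: x - 4 = -4.
Step 6. [x - 4 = -4] -4 is outermost — add 4 both sides. So sub: x = 0.

Answer: x ∈ {0}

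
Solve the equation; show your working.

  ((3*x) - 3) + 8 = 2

Step 1. [((3*x) - 3) + 8 = 2] subtract 8: x sits inside (… + 8), so sub: (3*x) - 3 = -6.
Step 2. [(3*x) - 3 = -6] peel the -3: add 3 from each side. So sub: 3*x = -3.
Step 3. [3*x = -3] 3·(inner) — divide through by 3 ⇒ div: x = -1.

Answer: x ∈ {-1}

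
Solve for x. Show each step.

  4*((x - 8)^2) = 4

Step 1. [4*((x - 8)^2) = 4] 4·(inner) — divide through by 4, so div: (x - 8)^2 = 1.
Step 2. [(x - 8)^2 = 1] 1 ≥ 0, LHS is (·)² — take ±√. So sqrt: x - 8 = 1 or -1.
Step 3. [x - 8 = 1 or -1] the outer -8 inverts by adding 8. So sub: x = 9 or 7.

Answer: x ∈ {7, 9}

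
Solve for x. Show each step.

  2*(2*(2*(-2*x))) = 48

Step 1. [2*(2*(2*(-2*x))) = 48] divide by the outer 2. So div: 2*(2*(-2*x)) = 24.
Step 2. [2*(2*(-2*x)) = 24] leading coefficient 2: divide by 2, so div: 2*(-2*x) = 12.
Step 3. [2*(-2*x) = 12] leading coefficient 2: divide by 2 ⇒ div: -2*x = 6.
Step 4. [-2*x = 6] -2·(inner) — divide through by -2, so div: x = -3.

Answer: x ∈ {-3}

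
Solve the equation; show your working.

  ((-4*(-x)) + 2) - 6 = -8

Step 1. [((-4*(-x)) + 2) - 6 = -8] the outer -6 inverts by adding 6 ⇒ sub: (-4*(-x)) + 2 = -2.
Step 2. [(-4*(-x)) + 2 = -2] subtract 2: x sits inside (… + 2), so sub: -4*(-x) = -4.
Step 3. [-4*(-x) = -4] divide by the outer -4 ⇒ div: -x = 1.
Step 4. [-x = 1] flip signs both sides, so neg: x = -1.

Answer: x ∈ {-1}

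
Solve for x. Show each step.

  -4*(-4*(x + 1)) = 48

Step 1. [-4*(-4*(x + 1)) = 48] -4 out front; divide by -4 ⇒ div: -4*(x + 1) = -12.
Step 2. [-4*(x + 1) = -12] -4·(inner) — divide through by -4 ⇒ div: x + 1 = 3.
Step 3. [x + 1 = 3] peel the +1: subtract 1 from each side, so sub: x = 2.

Answer: x ∈ {2}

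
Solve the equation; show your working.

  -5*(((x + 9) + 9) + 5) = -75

Step 1. [-5*(((x + 9) + 9) + 5) = -75] -5·(inner) — divide through by -5. So div: ((x + 9) + 9) + 5 = 15.
Step 2. [((x + 9) + 9) + 5 = 15] the outer +5 inverts by subtracting 5 ⇒ sub: (x + 9) + 9 = 10.
Step 3. [(x + 9) + 9 = 10] subtract 9: x sits inside (… + 9) ⇒ sub: x + 9 = 1.
Step 4. [x + 9 = 1] the outer +9 inverts by subtracting 9 ⇒ sub: x = -8.

Answer: x ∈ {-8}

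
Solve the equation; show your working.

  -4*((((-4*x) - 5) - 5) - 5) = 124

Step 1. [-4*((((-4*x) - 5) - 5) - 5) = 124] LHS = -4·(…); ÷-4 both sides ⇒ div: (((-4*x) - 5) - 5) - 5 = -31.
Step 2. [(((-4*x) - 5) - 5) - 5 = -31] 5 comes off first (add 5) ⇒ sub: ((-4*x) - 5) - 5 = -26.
Step 3. [((-4*x) - 5) - 5 = -26] 5 comes off first (add 5) ⇒ sub: (-4*x) - 5 = -21.
Step 4. [(-4*x) - 5 = -21] 5 comes off first (add 5), so sub: -4*x = -16.
Step 5. [-4*x = -16] -4·(inner) — divide through by -4, so div: x = 4.

Answer: x ∈ {4}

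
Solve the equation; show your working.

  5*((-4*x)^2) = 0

Step 1. [5*((-4*x)^2) = 0] LHS = 5·(…); ÷5 both sides. So div: (-4*x)^2 = 0.
Step 2. [(-4*x)^2 = 0] LHS squared, RHS 0 ≥ 0: apply √ (±) ⇒ sqrt: -4*x = 0.
Step 3. [-4*x = 0] -4 out front; divide by -4, so div: x = 0.

Answer: x ∈ {0}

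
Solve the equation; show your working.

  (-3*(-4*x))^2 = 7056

Step 1. [(-3*(-4*x))^2 = 7056] LHS squared, RHS 7056 ≥ 0: apply √ (±), so sqrt: -3*(-4*x) = 84 or -84.
Step 2. [-3*(-4*x) = 84 or -84] LHS = -3·(…); ÷-3 both sides. So div: -4*x = -28 or 28.
Step 3. [-4*x = -28 or 28] leading coefficient -4: divide by -4, so div: x = 7 or -7.

Answer: x ∈ {-7, 7}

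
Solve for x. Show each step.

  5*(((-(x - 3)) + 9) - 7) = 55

Step 1. [5*(((-(x - 3)) + 9) - 7) = 55] leading coefficient 5: divide by 5. So div: ((-(x - 3)) + 9) - 7 = 11.
Step 2. [((-(x - 3)) + 9) - 7 = 11] add 7: x sits inside (… - 7) ⇒ sub: (-(x - 3)) + 9 = 18.
Step 3. [(-(x - 3)) + 9 = 18] +9 is outermost — subtract 9 both sides. So sub: -(x - 3) = 9.
Step 4. [-(x - 3) = 9] flip signs both sides. So neg: x - 3 = -9.
Step 5. [x - 3 = -9] add 3: x sits inside (… - 3), so sub: x = -6.

Answer: x ∈ {-6}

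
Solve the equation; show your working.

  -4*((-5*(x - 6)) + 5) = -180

Step 1. [-4*((-5*(x - 6)) + 5) = -180] LHS = -4·(…); ÷-4 both sides, so div: (-5*(x - 6)) + 5 = 45.
Step 2. [(-5*(x - 6)) + 5 = 45] 5 comes off first (subtract 5). So sub: -5*(x - 6) = 40.
Step 3. [-5*(x - 6) = 40] leading coefficient -5: divide by -5. So div: x - 6 = -8.
Step 4. [x - 6 = -8] peel the -6: add 6 from each side ⇒ sub: x = -2.

Answer: x ∈ {-2}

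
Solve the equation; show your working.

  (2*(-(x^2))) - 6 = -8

Step 1. [(2*(-(x^2))) - 6 = -8] peel the -6: add 6 from each side ⇒ sub: 2*(-(x^2)) = -2.
Step 2. [2*(-(x^2)) = -2] LHS = 2·(…); ÷2 both sides ⇒ div: -(x^2) = -1.
Step 3. [-(x^2) = -1] leading − — multiply by −1. So neg: x^2 = 1.
Step 4. [x^2 = 1] √ both sides: 1 ≥ 0 gives two branches. So sqrt: x = 1 or -1.

Answer: x ∈ {-1, 1}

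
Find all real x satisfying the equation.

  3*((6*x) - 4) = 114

Step 1. [3*((6*x) - 4) = 114] leading coefficient 3: divide by 3 ⇒ div: (6*x) - 4 = 38.
Step 2. [(6*x) - 4 = 38] add 4: x sits inside (… - 4). So sub: 6*x = 42.
Step 3. [6*x = 42] 6·(inner) — divide through by 6, so div: x = 7.

Answer: x ∈ {7}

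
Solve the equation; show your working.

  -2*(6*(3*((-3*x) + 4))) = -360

Step 1. [-2*(6*(3*((-3*x) + 4))) = -360] divide by the outer -2 ⇒ div: 6*(3*((-3*x) + 4)) = 180.
Step 2. [6*(3*((-3*x) + 4)) = 180] 6 out front; divide by 6. So div: 3*((-3*x) + 4) = 30.
Step 3. [3*((-3*x) + 4) = 30] 3 out front; divide by 3 ⇒ div: (-3*x) + 4 = 10.
Step 4. [(-3*x) + 4 = 10] peel the +4: subtract 4 from each side ⇒ sub: -3*x = 6.
Step 5. [-3*x = 6] divide by the outer -3, so div: x = -2.

Answer: x ∈ {-2}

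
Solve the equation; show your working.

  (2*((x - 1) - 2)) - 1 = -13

Step 1. [(2*((x - 1) - 2)) - 1 = -13] add 1: x sits inside (… - 1) ⇒ sub: 2*((x - 1) - 2) = -12.
Step 2. [2*((x - 1) - 2) = -12] LHS = 2·(…); ÷2 both sides. So div: (x - 1) - 2 = -6.
Step 3. [(x - 1) - 2 = -6] add 2: x sits inside (… - 2) ⇒ sub: x - 1 = -4.
Step 4. [x - 1 = -4] add 1: x sits inside (… - 1) ⇒ sub: x = -3.

Answer: x ∈ {-3}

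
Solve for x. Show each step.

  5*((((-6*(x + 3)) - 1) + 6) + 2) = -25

Step 1. [5*((((-6*(x + 3)) - 1) + 6) + 2) = -25] LHS = 5·(…); ÷5 both sides, so div: (((-6*(x + 3)) - 1) + 6) + 2 = -5.
Step 2. [(((-6*(x + 3)) - 1) + 6) + 2 = -5] the outer +2 inverts by subtracting 2, so sub: ((-6*(x + 3)) - 1) + 6 = -7.
Step 3. [((-6*(x + 3)) - 1) + 6 = -7] peel the +6: subtract 6 from each side, so sub: (-6*(x + 3)) - 1 = -13.
Step 4. [(-6*(x + 3)) - 1 = -13] peel the -1: add 1 from each side. So sub: -6*(x + 3) = -12.
Step 5. [-6*(x + 3) = -12] divide by the outer -6, so div: x + 3 = 2.
Step 6. [x + 3 = 2] 3 comes off first (subtract 3), so sub: x = -1.

Answer: x ∈ {-1}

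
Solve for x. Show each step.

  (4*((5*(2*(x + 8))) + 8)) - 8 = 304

Step 1. [(4*((5*(2*(x + 8))) + 8)) - 8 = 304] 4 | LHS and 4 | 304: pull 4 out ⇒ factor: ((5*(2*(x + 8))) + 8) - 2 = 76.
Step 2. [((5*(2*(x + 8))) + 8) - 2 = 76] add 2: x sits inside (… - 2) ⇒ sub: (5*(2*(x + 8))) + 8 = 78.
Step 3. [(5*(2*(x + 8))) + 8 = 78] 8 comes off first (subtract 8) ⇒ sub: 5*(2*(x + 8)) = 70.
Step 4. [5*(2*(x + 8)) = 70] LHS = 5·(…); ÷5 both sides ⇒ div: 2*(x + 8) = 14.
Step 5. [2*(x + 8) = 14] LHS = 2·(…); ÷2 both sides. So div: x + 8 = 7.
Step 6. [x + 8 = 7] subtract 8: x sits inside (… + 8) ⇒ sub: x = -1.

Answer: x ∈ {-1}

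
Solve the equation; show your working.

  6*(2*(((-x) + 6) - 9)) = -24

Step 1. [6*(2*(((-x) + 6) - 9)) = -24] divide by the outer 6, so div: 2*(((-x) + 6) - 9) = -4.
Step 2. [2*(((-x) + 6) - 9) = -4] leading coefficient 2: divide by 2. So div: ((-x) + 6) - 9 = -2.
Step 3. [((-x) + 6) - 9 = -2] -9 is outermost — add 9 both sides, so sub: (-x) + 6 = 7.
Step 4. [(-x) + 6 = 7] +6 is outermost — subtract 6 both sides. So sub: -x = 1.
Step 5. [-x = 1] flip signs both sides ⇒ neg: x = -1.

Answer: x ∈ {-1}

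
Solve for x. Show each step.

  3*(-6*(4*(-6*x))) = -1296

Step 1. [3*(-6*(4*(-6*x))) = -1296] LHS = 3·(…); ÷3 both sides. So div: -6*(4*(-6*x)) = -432.
Step 2. [-6*(4*(-6*x)) = -432] leading coefficient -6: divide by -6. So div: 4*(-6*x) = 72.
Step 3. [4*(-6*x) = 72] divide by the outer 4 ⇒ div: -6*x = 18.
Step 4. [-6*x = 18] leading coefficient -6: divide by -6. So div: x = -3.

Answer: x ∈ {-3}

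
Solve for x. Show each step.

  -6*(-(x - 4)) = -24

Step 1. [-6*(-(x - 4)) = -24] -6 out front; divide by -6 ⇒ div: -(x - 4) = 4.
Step 2. [-(x - 4) = 4] LHS negated; negate both sides, so neg: x - 4 = -4.
Step 3. [x - 4 = -4] -4 is outermost — add 4 both sides ⇒ sub: x = 0.

Answer: x ∈ {0}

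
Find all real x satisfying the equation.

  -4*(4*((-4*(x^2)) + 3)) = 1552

Step 1. [-4*(4*((-4*(x^2)) + 3)) = 1552] -4 out front; divide by -4 ⇒ div: 4*((-4*(x^2)) + 3) = -388.
Step 2. [4*((-4*(x^2)) + 3) = -388] divide by the outer 4. So div: (-4*(x^2)) + 3 = -97.
Step 3. [(-4*(x^2)) + 3 = -97] subtract 3: x sits inside (… + 3). So sub: -4*(x^2) = -100.
Step 4. [-4*(x^2) = -100] leading coefficient -4: divide by -4 ⇒ div: x^2 = 25.
Step 5. [x^2 = 25] √ both sides: 25 ≥ 0 gives two branches. So sqrt: x = 5 or -5.

Answer: x ∈ {-5, 5}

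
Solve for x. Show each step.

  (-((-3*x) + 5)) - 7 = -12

Step 1. [(-((-3*x) + 5)) - 7 = -12] the outer -7 inverts by adding 7 ⇒ sub: -((-3*x) + 5) = -5.
Step 2. [-((-3*x) + 5) = -5] LHS negated; negate both sides ⇒ neg: (-3*x) + 5 = 5.
Step 3. [(-3*x) + 5 = 5] +5 is outermost — subtract 5 both sides. So sub: -3*x = 0.
Step 4. [-3*x = 0] divide by the outer -3 ⇒ div: x = 0.

Answer: x ∈ {0}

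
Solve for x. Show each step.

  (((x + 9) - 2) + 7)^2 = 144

Step 1. [(((x + 9) - 2) + 7)^2 = 144] 144 ≥ 0, LHS is (·)² — take ±√. So sqrt: ((x + 9) - 2) + 7 = 12 or -12.
Step 2. [((x + 9) - 2) + 7 = 12 or -12] the outer +7 inverts by subtracting 7, so sub: (x + 9) - 2 = 5 or -19.
Step 3. [(x + 9) - 2 = 5 or -19] peel the -2: add 2 from each side. So sub: x + 9 = 7 or -17.
Step 4. [x + 9 = 7 or -17] peel the +9: subtract 9 from each side. So sub: x = -2 or -26.

Answer: x ∈ {-26, -2}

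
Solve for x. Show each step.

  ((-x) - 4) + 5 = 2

Step 1. [((-x) - 4) + 5 = 2] subtract 5: x sits inside (… + 5), so sub: (-x) - 4 = -3.
Step 2. [(-x) - 4 = -3] -4 is outermost — add 4 both sides. So sub: -x = 1.
Step 3. [-x = 1] flip signs both sides, so neg: x = -1.

Answer: x ∈ {-1}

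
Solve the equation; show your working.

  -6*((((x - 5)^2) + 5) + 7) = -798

Step 1. [-6*((((x - 5)^2) + 5) + 7) = -798] divide by the outer -6, so div: (((x - 5)^2) + 5) + 7 = 133.
Step 2. [(((x - 5)^2) + 5) + 7 = 133] the outer +7 inverts by subtracting 7, so sub: ((x - 5)^2) + 5 = 126.
Step 3. [((x - 5)^2) + 5 = 126] subtract 5: x sits inside (… + 5). So sub: (x - 5)^2 = 121.
Step 4. [(x - 5)^2 = 121] LHS squared, RHS 121 ≥ 0: apply √ (±) ⇒ sqrt: x - 5 = 11 or -11.
Step 5. [x - 5 = 11 or -11] -5 is outermost — add 5 both sides. So sub: x = 16 or -6.

Answer: x ∈ {-6, 16}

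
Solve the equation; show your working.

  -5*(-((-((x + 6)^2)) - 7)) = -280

Step 1. [-5*(-((-((x + 6)^2)) - 7)) = -280] -5·(inner) — divide through by -5. So div: -((-((x + 6)^2)) - 7) = 56.
Step 2. [-((-((x + 6)^2)) - 7) = 56] LHS negated; negate both sides. So neg: (-((x + 6)^2)) - 7 = -56.
Step 3. [(-((x + 6)^2)) - 7 = -56] the outer -7 inverts by adding 7. So sub: -((x + 6)^2) = -49.
Step 4. [-((x + 6)^2) = -49] flip signs both sides, so neg: (x + 6)^2 = 49.
Step 5. [(x + 6)^2 = 49] √ both sides: 49 ≥ 0 gives two branches ⇒ sqrt: x + 6 = 7 or -7.
Step 6. [x + 6 = 7 or -7] the outer +6 inverts by subtracting 6. So sub: x = 1 or -13.

Answer: x ∈ {-13, 1}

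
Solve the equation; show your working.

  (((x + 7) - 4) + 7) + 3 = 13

Step 1. [(((x + 7) - 4) + 7) + 3 = 13] +3 is outermost — subtract 3 both sides, so sub: ((x + 7) - 4) + 7 = 10.
Step 2. [((x + 7) - 4) + 7 = 10] peel the +7: subtract 7 from each side. So sub: (x + 7) - 4 = 3.
Step 3. [(x + 7) - 4 = 3] the outer -4 inverts by adding 4, so sub: x + 7 = 7.
Step 4. [x + 7 = 7] the outer +7 inverts by subtracting 7, so sub: x = 0.

Answer: x ∈ {0}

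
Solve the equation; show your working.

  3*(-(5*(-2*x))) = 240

Step 1. [3*(-(5*(-2*x))) = 240] divide by the outer 3, so div: -(5*(-2*x)) = 80.
Step 2. [-(5*(-2*x)) = 80] LHS negated; negate both sides ⇒ neg: 5*(-2*x) = -80.
Step 3. [5*(-2*x) = -80] 5 out front; divide by 5, so div: -2*x = -16.
Step 4. [-2*x = -16] -2 out front; divide by -2, so div: x = 8.

Answer: x ∈ {8}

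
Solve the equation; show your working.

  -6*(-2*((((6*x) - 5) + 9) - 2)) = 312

Step 1. [-6*(-2*((((6*x) - 5) + 9) - 2)) = 312] divide by the outer -6, so div: -2*((((6*x) - 5) + 9) - 2) = -52.
Step 2. [-2*((((6*x) - 5) + 9) - 2) = -52] leading coefficient -2: divide by -2 ⇒ div: (((6*x) - 5) + 9) - 2 = 26.
Step 3. [(((6*x) - 5) + 9) - 2 = 26] the outer -2 inverts by adding 2, so sub: ((6*x) - 5) + 9 = 28.
Step 4. [((6*x) - 5) + 9 = 28] subtract 9: x sits inside (… + 9) ⇒ sub: (6*x) - 5 = 19.
Step 5. [(6*x) - 5 = 19] 5 comes off first (add 5), so sub: 6*x = 24.
Step 6. [6*x = 24] 6 out front; divide by 6 ⇒ div: x = 4.

Answer: x ∈ {4}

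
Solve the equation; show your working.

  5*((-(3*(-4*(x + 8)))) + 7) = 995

Step 1. [5*((-(3*(-4*(x + 8)))) + 7) = 995] 5 out front; divide by 5, so div: (-(3*(-4*(x + 8)))) + 7 = 199.
Step 2. [(-(3*(-4*(x + 8)))) + 7 = 199] subtract 7: x sits inside (… + 7). So sub: -(3*(-4*(x + 8))) = 192.
Step 3. [-(3*(-4*(x + 8))) = 192] LHS negated; negate both sides, so neg: 3*(-4*(x + 8)) = -192.
Step 4. [3*(-4*(x + 8)) = -192] divide by the outer 3 ⇒ div: -4*(x + 8) = -64.
Step 5. [-4*(x + 8) = -64] -4·(inner) — divide through by -4, so div: x + 8 = 16.
Step 6. [x + 8 = 16] the outer +8 inverts by subtracting 8, so sub: x = 8.

Answer: x ∈ {8}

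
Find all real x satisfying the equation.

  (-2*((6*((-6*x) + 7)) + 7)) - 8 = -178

Step 1. [(-2*((6*((-6*x) + 7)) + 7)) - 8 = -178] -2 | LHS and -2 | -178: pull -2 out ⇒ factor: ((6*((-6*x) + 7)) + 7) + 4 = 89.
Step 2. [((6*((-6*x) + 7)) + 7) + 4 = 89] the outer +4 inverts by subtracting 4 ⇒ sub: (6*((-6*x) + 7)) + 7 = 85.
Step 3. [(6*((-6*x) + 7)) + 7 = 85] +7 is outermost — subtract 7 both sides. So sub: 6*((-6*x) + 7) = 78.
Step 4. [6*((-6*x) + 7) = 78] 6 out front; divide by 6, so div: (-6*x) + 7 = 13.
Step 5. [(-6*x) + 7 = 13] 7 comes off first (subtract 7) ⇒ sub: -6*x = 6.
Step 6. [-6*x = 6] leading coefficient -6: divide by -6, so div: x = -1.

Answer: x ∈ {-1}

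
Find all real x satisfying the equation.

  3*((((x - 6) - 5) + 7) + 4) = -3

Step 1. [3*((((x - 6) - 5) + 7) + 4) = -3] 3 out front; divide by 3. So div: (((x - 6) - 5) + 7) + 4 = -1.
Step 2. [(((x - 6) - 5) + 7) + 4 = -1] the outer +4 inverts by subtracting 4, so sub: ((x - 6) - 5) + 7 = -5.
Step 3. [((x - 6) - 5) + 7 = -5] 7 comes off first (subtract 7). So sub: (x - 6) - 5 = -12.
Step 4. [(x - 6) - 5 = -12] peel the -5: add 5 from each side, so sub: x - 6 = -7.
Step 5. [x - 6 = -7] peel the -6: add 6 from each side, so sub: x = -1.

Answer: x ∈ {-1}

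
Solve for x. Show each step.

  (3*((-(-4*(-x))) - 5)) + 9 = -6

Step 1. [(3*((-(-4*(-x))) - 5)) + 9 = -6] common factor 3 (LHS and -6) — divide through. So factor: ((-(-4*(-x))) - 5) + 3 = -2.
Step 2. [((-(-4*(-x))) - 5) + 3 = -2] +3 is outermost — subtract 3 both sides ⇒ sub: (-(-4*(-x))) - 5 = -5.
Step 3. [(-(-4*(-x))) - 5 = -5] 5 comes off first (add 5) ⇒ sub: -(-4*(-x)) = 0.
Step 4. [-(-4*(-x)) = 0] leading − — multiply by −1. So neg: -4*(-x) = 0.
Step 5. [-4*(-x) = 0] -4·(inner) — divide through by -4 ⇒ div: -x = 0.
Step 6. [-x = 0] leading − — multiply by −1. So neg: x = 0.

Answer: x ∈ {0}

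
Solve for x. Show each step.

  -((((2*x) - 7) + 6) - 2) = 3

Step 1. [-((((2*x) - 7) + 6) - 2) = 3] flip signs both sides, so neg: (((2*x) - 7) + 6) - 2 = -3.
Step 2. [(((2*x) - 7) + 6) - 2 = -3] peel the -2: add 2 from each side, so sub: ((2*x) - 7) + 6 = -1.
Step 3. [((2*x) - 7) + 6 = -1] subtract 6: x sits inside (… + 6), so sub: (2*x) - 7 = -7.
Step 4. [(2*x) - 7 = -7] peel the -7: add 7 from each side ⇒ sub: 2*x = 0.
Step 5. [2*x = 0] LHS = 2·(…); ÷2 both sides, so div: x = 0.

Answer: x ∈ {0}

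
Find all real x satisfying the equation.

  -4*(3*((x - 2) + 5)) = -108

Step 1. [-4*(3*((x - 2) + 5)) = -108] leading coefficient -4: divide by -4 ⇒ div: 3*((x - 2) + 5) = 27.
Step 2. [3*((x - 2) + 5) = 27] 3·(inner) — divide through by 3, so div: (x - 2) + 5 = 9.
Step 3. [(x - 2) + 5 = 9] subtract 5: x sits inside (… + 5). So sub: x - 2 = 4.
Step 4. [x - 2 = 4] -2 is outermost — add 2 both sides. So sub: x = 6.

Answer: x ∈ {6}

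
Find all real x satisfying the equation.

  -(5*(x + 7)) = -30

Step 1. [-(5*(x + 7)) = -30] flip signs both sides ⇒ neg: 5*(x + 7) = 30.
Step 2. [5*(x + 7) = 30] leading coefficient 5: divide by 5. So div: x + 7 = 6.
Step 3. [x + 7 = 6] peel the +7: subtract 7 from each side. So sub: x = -1.

Answer: x ∈ {-1}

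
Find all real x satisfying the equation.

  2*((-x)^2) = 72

Step 1. [2*((-x)^2) = 72] LHS = 2·(…); ÷2 both sides ⇒ div: (-x)^2 = 36.
Step 2. [(-x)^2 = 36] LHS squared, RHS 36 ≥ 0: apply √ (±) ⇒ sqrt: -x = 6 or -6.
Step 3. [-x = 6 or -6] LHS negated; negate both sides. So neg: x = -6 or 6.

Answer: x ∈ {-6, 6}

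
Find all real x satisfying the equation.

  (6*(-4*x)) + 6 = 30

Step 1. [(6*(-4*x)) + 6 = 30] common factor 6 (LHS and 30) — divide through. So factor: (-4*x) + 1 = 5.
Step 2. [(-4*x) + 1 = 5] 1 comes off first (subtract 1), so sub: -4*x = 4.
Step 3. [-4*x = 4] divide by the outer -4, so div: x = -1.

Answer: x ∈ {-1}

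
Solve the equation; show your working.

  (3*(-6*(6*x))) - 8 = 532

Step 1. [(3*(-6*(6*x))) - 8 = 532] -8 is outermost — add 8 both sides, so sub: 3*(-6*(6*x)) = 540.
Step 2. [3*(-6*(6*x)) = 540] leading coefficient 3: divide by 3 ⇒ div: -6*(6*x) = 180.
Step 3. [-6*(6*x) = 180] leading coefficient -6: divide by -6 ⇒ div: 6*x = -30.
Step 4. [6*x = -30] 6·(inner) — divide through by 6, so div: x = -5.

Answer: x ∈ {-5}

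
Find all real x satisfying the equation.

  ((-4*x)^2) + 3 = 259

Step 1. [((-4*x)^2) + 3 = 259] +3 is outermost — subtract 3 both sides, so sub: (-4*x)^2 = 256.
Step 2. [(-4*x)^2 = 256] √ both sides: 256 ≥ 0 gives two branches ⇒ sqrt: -4*x = 16 or -16.
Step 3. [-4*x = 16 or -16] LHS = -4·(…); ÷-4 both sides, so div: x = -4 or 4.

Answer: x ∈ {-4, 4}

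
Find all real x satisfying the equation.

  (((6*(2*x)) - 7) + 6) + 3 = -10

Step 1. [(((6*(2*x)) - 7) + 6) + 3 = -10] subtract 3: x sits inside (… + 3), so sub: ((6*(2*x)) - 7) + 6 = -13.
Step 2. [((6*(2*x)) - 7) + 6 = -13] subtract 6: x sits inside (… + 6) ⇒ sub: (6*(2*x)) - 7 = -19.
Step 3. [(6*(2*x)) - 7 = -19] the outer -7 inverts by adding 7, so sub: 6*(2*x) = -12.
Step 4. [6*(2*x) = -12] 6 out front; divide by 6. So div: 2*x = -2.
Step 5. [2*x = -2] LHS = 2·(…); ÷2 both sides. So div: x = -1.

Answer: x ∈ {-1}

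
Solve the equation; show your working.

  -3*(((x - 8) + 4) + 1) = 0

Step 1. [-3*(((x - 8) + 4) + 1) = 0] -3·(inner) — divide through by -3. So div: ((x - 8) + 4) + 1 = 0.
Step 2. [((x - 8) + 4) + 1 = 0] 1 comes off first (subtract 1) ⇒ sub: (x - 8) + 4 = -1.
Step 3. [(x - 8) + 4 = -1] peel the +4: subtract 4 from each side. So sub: x - 8 = -5.
Step 4. [x - 8 = -5] 8 comes off first (add 8). So sub: x = 3.

Answer: x ∈ {3}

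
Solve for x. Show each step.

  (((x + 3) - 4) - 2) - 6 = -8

Step 1. [(((x + 3) - 4) - 2) - 6 = -8] add 6: x sits inside (… - 6) ⇒ sub: ((x + 3) - 4) - 2 = -2.
Step 2. [((x + 3) - 4) - 2 = -2] peel the -2: add 2 from each side, so sub: (x + 3) - 4 = 0.
Step 3. [(x + 3) - 4 = 0] the outer -4 inverts by adding 4. So sub: x + 3 = 4.
Step 4. [x + 3 = 4] 3 comes off first (subtract 3). So sub: x = 1.

Answer: x ∈ {1}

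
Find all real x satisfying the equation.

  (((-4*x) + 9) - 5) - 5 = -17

Step 1. [(((-4*x) + 9) - 5) - 5 = -17] 5 comes off first (add 5), so sub: ((-4*x) + 9) - 5 = -12.
Step 2. [((-4*x) + 9) - 5 = -12] -5 is outermost — add 5 both sides ⇒ sub: (-4*x) + 9 = -7.
Step 3. [(-4*x) + 9 = -7] peel the +9: subtract 9 from each side. So sub: -4*x = -16.
Step 4. [-4*x = -16] -4·(inner) — divide through by -4. So div: x = 4.

Answer: x ∈ {4}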